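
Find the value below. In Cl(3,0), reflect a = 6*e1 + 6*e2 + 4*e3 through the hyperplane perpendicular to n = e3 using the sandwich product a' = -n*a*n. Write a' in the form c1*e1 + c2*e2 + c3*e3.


Reflection formula: a' = -n*a*n, with n = e3 (unit vector, n^2 = 1).
For reflection through hyperplane perp to e3:
The component along e3 flips sign, others stay.
a = (6, 6, 4)
a' = (6, 6, -4)
a' = 6*e1 + 6*e2 - 4*e3


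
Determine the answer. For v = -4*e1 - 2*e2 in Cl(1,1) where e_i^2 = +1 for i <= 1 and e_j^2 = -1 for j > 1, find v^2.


v^2 = sum of c_i^2 * e_i^2
Positive signature terms (e_i^2 = +1): (-4)^2 = 16
Negative signature terms (e_j^2 = -1): (-2)^2 = 4
v^2 = 16 - 4 = 12


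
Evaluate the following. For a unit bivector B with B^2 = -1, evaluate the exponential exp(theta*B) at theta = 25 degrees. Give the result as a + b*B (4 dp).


For a unit bivector B with B^2 = -1, the exponential series gives
e^(theta*B) = cos(theta) + sin(theta)*B (the GA analogue of Euler's formula).
theta = 25 degrees = 0.436332 rad
cos(25 deg) = 0.9063
sin(25 deg) = 0.4226
exp(theta*B) = 0.9063 + 0.4226*B


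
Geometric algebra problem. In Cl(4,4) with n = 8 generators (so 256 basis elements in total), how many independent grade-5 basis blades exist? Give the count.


Number of grade-k basis blades in Cl(p,q) with n = p + q is C(n, k).
n = 4 + 4 = 8
C(8, 5) = 8! / (5! * 3!)
= 40320 / (120 * 6)
= 56


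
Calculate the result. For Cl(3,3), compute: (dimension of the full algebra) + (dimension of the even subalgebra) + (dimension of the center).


n = 3 + 3 = 6
Total dim = 2^6 = 64
Even subalgebra dim = 2^5 = 32
n is even, so center dim = 1
Sum = 64 + 32 + 1 = 97


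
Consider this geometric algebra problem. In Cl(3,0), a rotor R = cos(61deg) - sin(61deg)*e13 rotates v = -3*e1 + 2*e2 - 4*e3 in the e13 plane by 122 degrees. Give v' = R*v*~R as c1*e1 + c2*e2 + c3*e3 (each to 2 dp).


Rotor R = cos(61deg) - sin(61deg)*e13
Rotation angle theta = 2 * 61 = 122 degrees in the e13 plane (e1 -> e3).
The component perpendicular to the plane (e2) is invariant: v'_2 = v2 = 2.00
cos(122deg) = -0.5299, sin(122deg) = 0.8480
v'_1 = v1*cos(theta) - v3*sin(theta) = -3*(-0.5299) - (-4)*0.8480 = 4.98
v'_3 = v1*sin(theta) + v3*cos(theta) = -3*0.8480 + (-4)*(-0.5299) = -0.42
v' = 4.98*e1 + 2.00*e2 - 0.42*e3


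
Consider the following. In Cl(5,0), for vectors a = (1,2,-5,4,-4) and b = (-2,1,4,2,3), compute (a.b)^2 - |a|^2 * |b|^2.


a . b = 1*(-2) + 2*1 + (-5)*4 + 4*2 + (-4)*3
= -2 + 2 + (-20) + 8 + (-12) = -24
|a|^2 = 1^2 + 2^2 + (-5)^2 + 4^2 + (-4)^2 = 62
|b|^2 = (-2)^2 + 1^2 + 4^2 + 2^2 + 3^2 = 34
(a.b)^2 = (-24)^2 = 576
|a|^2 * |b|^2 = 62 * 34 = 2108
Result = 576 - 2108 = -1532


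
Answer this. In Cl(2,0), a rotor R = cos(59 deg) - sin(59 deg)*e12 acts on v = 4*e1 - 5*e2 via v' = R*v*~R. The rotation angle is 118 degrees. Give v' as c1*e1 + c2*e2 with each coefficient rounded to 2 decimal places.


Rotor R = cos(59deg) - sin(59deg)*e12
Rotation angle theta = 2 * 59 = 118 degrees
v' = R*v*~R rotates v by theta.
cos(118deg) = -0.4695, sin(118deg) = 0.8829
v'_1 = 4*cos(118deg) - (-5)*sin(118deg)
= 4*(-0.4695) - (-5)*0.8829
= 2.54
v'_2 = 4*sin(118deg) + (-5)*cos(118deg)
= 4*0.8829 + (-5)*(-0.4695)
= 5.88
v' = 2.54*e1 + 5.88*e2


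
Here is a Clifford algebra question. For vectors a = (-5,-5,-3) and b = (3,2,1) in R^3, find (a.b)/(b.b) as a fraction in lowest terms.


Projection coefficient = (a . b) / (b . b)
a . b = (-5)*3 + (-5)*2 + (-3)*1
= -15 + (-10) + (-3) = -28
b . b = 3^2 + 2^2 + 1^2
= 9 + 4 + 1 = 14
Coefficient = -28/14
In lowest terms: -2/1


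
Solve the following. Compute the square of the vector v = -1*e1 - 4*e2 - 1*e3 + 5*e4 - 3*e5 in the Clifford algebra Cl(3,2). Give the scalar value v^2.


v^2 = sum of c_i^2 * e_i^2
Positive signature terms (e_i^2 = +1): (-1)^2 + (-4)^2 + (-1)^2 = 18
Negative signature terms (e_j^2 = -1): 5^2 + (-3)^2 = 34
v^2 = 18 - 34 = -16


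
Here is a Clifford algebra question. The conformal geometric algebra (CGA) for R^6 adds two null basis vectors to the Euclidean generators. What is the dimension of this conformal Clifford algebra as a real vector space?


The conformal model of R^6 uses Cl(7,1): the 6 Euclidean generators plus two extra orthogonal generators e+ (e+^2 = +1) and e- (e-^2 = -1), from which the null vectors e0, einf are built.
Number of generators m = 6 + 2 = 8.
dim Cl(p,q) = 2^m = 2^8 = 256


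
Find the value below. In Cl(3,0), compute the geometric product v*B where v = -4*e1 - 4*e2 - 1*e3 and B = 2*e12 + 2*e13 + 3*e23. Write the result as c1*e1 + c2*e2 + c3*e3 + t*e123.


vB has grade-1 (vector) and grade-3 (trivector) parts: vB = (v _| B) + (v ^ B).
Vector part <vB>_1:
  e1: -v2*b12 - v3*b13 = -(-4)*(2) - (-1)*(2) = 10
  e2: v1*b12 - v3*b23 = (-4)*(2) - (-1)*(3) = -5
  e3: v1*b13 + v2*b23 = (-4)*(2) + (-4)*(3) = -20
Trivector part <vB>_3:
  e123: v1*b23 - v2*b13 + v3*b12 = (-4)*(3) - (-4)*(2) + (-1)*(2) = -6
vB = 10*e1 - 5*e2 - 20*e3 - 6*e123


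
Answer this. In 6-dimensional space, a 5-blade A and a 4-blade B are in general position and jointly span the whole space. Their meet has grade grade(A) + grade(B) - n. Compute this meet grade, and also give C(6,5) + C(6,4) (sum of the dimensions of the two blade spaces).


Meet grade = grade(A) + grade(B) - n
= 5 + 4 - 6 = 3
C(6,5) = 6
C(6,4) = 15
dim_A + dim_B = 6 + 15 = 21


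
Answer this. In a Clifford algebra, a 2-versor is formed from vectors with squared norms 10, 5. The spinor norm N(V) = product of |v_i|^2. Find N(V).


Spinor norm N(V) = |v1|^2 * |v2|^2 * ... * |v2|^2
= 10 * 5
Running product: 10, 50
N(V) = 50


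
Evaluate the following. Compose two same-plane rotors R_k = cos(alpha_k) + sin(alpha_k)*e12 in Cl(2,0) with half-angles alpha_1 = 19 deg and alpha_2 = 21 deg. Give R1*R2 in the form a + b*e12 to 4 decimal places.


Same-plane rotors commute and their half-angles add:
R1*R2 = cos(a1 + a2) + sin(a1 + a2)*e12.
a1 + a2 = 19 + 21 = 40 deg
cos(40 deg) = 0.7660
sin(40 deg) = 0.6428
R1*R2 = 0.7660 + 0.6428*e12


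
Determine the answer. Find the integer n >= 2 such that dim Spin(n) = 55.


dim Spin(n) = dim so(n) = n(n-1)/2.
Solve n(n-1)/2 = 55, i.e. n^2 - n - 110 = 0.
Discriminant = 1 + 8*55 = 441
n = (1 + sqrt(441))/2 = (1 + 21)/2 = 11


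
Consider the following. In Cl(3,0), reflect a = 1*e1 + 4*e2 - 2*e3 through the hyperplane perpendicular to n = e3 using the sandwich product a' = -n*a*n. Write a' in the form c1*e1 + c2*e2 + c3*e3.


Reflection formula: a' = -n*a*n, with n = e3 (unit vector, n^2 = 1).
For reflection through hyperplane perp to e3:
The component along e3 flips sign, others stay.
a = (1, 4, -2)
a' = (1, 4, 2)
a' = 1*e1 + 4*e2 + 2*e3


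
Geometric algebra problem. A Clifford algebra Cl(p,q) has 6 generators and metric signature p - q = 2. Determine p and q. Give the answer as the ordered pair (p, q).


We need p + q = 6 and p - q = 2.
Adding: 2p = 6 + 2 = 8, so p = 4.
Then q = 6 - 4 = 2.
(p, q) = (4, 2)


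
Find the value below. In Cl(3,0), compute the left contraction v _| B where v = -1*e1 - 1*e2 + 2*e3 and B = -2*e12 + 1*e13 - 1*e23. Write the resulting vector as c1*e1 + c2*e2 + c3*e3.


Left contraction v _| B = <vB>_1 (grade-1 part of the geometric product vB).
Using e1_|e12 = e2, e2_|e12 = -e1, e1_|e13 = e3, e3_|e13 = -e1, e2_|e23 = e3, e3_|e23 = -e2:
e1 coeff: -v2*b12 - v3*b13 = -(-1)*(-2) - (2)*(1) = -4
e2 coeff: v1*b12 - v3*b23 = (-1)*(-2) - (2)*(-1) = 4
e3 coeff: v1*b13 + v2*b23 = (-1)*(1) + (-1)*(-1) = 0
v _| B = -4*e1 + 4*e2 + 0*e3


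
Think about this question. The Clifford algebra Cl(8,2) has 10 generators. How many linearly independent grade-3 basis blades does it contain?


Number of grade-k basis blades in Cl(p,q) with n = p + q is C(n, k).
n = 8 + 2 = 10
C(10, 3) = 10! / (3! * 7!)
= 3628800 / (6 * 5040)
= 120


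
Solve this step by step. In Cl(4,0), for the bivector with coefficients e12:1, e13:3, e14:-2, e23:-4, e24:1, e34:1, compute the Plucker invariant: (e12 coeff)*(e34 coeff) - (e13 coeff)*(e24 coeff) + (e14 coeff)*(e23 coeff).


Plucker relation: af - be + cd
a*f = 1*1 = 1
b*e = 3*1 = 3
c*d = (-2)*(-4) = 8
af - be + cd = 1 - 3 + 8
= 6


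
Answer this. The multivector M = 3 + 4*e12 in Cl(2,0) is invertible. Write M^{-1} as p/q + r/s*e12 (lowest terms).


M = 3 + 4*e12, where e12^2 = -1.
Since M commutes with its reverse ~M = a - b*e12, M * ~M = a^2 - b^2*e12^2 = a^2 + b^2.
So M^{-1} = ~M / (a^2 + b^2) = (a - b*e12)/(a^2 + b^2).
a^2 + b^2 = 9 + 16 = 25
Scalar part = 3/25 = 3/25
Bivector coeff = -4/25 = -4/25
M^{-1} = 3/25 - 4/25*e12


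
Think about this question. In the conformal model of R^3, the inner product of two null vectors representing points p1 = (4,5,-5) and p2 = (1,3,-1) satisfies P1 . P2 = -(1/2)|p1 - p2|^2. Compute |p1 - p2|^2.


p1 - p2 = (3, 2, -4)
|p1 - p2|^2 = 3^2 + 2^2 + (-4)^2
= 9 + 4 + 16
= 29


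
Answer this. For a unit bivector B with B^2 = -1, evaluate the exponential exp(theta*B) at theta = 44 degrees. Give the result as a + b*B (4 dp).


For a unit bivector B with B^2 = -1, the exponential series gives
e^(theta*B) = cos(theta) + sin(theta)*B (the GA analogue of Euler's formula).
theta = 44 degrees = 0.767945 rad
cos(44 deg) = 0.7193
sin(44 deg) = 0.6947
exp(theta*B) = 0.7193 + 0.6947*B


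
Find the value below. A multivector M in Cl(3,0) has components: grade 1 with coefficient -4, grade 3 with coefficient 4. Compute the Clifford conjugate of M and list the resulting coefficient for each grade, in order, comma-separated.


Clifford conjugate sign for grade k: (-1)^(k(k+1)/2)
Grade 1: (-1)^(1*2/2) = (-1)^1 = -1, coeff -4 -> 4
Grade 3: (-1)^(3*4/2) = (-1)^6 = 1, coeff 4 -> 4
Conjugated coefficients: 4, 4


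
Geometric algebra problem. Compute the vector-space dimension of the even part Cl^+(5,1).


Even subalgebra dimension = 2^(n-1)
n = 5 + 1 = 6
2^(6 - 1) = 2^5 = 32
Verification: sum of C(6,k) for even k = 1 + 15 + 15 + 1 = 32
Result = 32


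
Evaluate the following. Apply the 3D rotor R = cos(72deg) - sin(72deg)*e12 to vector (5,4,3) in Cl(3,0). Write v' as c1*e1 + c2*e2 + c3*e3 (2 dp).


Rotor R = cos(72deg) - sin(72deg)*e12
Rotation angle theta = 2 * 72 = 144 degrees in the e12 plane (e1 -> e2).
The component perpendicular to the plane (e3) is invariant: v'_3 = v3 = 3.00
cos(144deg) = -0.8090, sin(144deg) = 0.5878
v'_1 = v1*cos(theta) - v2*sin(theta) = 5*(-0.8090) - 4*0.5878 = -6.40
v'_2 = v1*sin(theta) + v2*cos(theta) = 5*0.5878 + 4*(-0.8090) = -0.30
v' = -6.40*e1 - 0.30*e2 + 3.00*e3


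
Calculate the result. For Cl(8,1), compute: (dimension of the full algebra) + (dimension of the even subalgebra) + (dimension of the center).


n = 8 + 1 = 9
Total dim = 2^9 = 512
Even subalgebra dim = 2^8 = 256
n is odd, so center dim = 2
Sum = 512 + 256 + 2 = 770


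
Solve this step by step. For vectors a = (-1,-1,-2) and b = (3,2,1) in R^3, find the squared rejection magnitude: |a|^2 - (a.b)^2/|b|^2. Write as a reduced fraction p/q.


|a|^2 = (-1)^2 + (-1)^2 + (-2)^2 = 6
|b|^2 = 3^2 + 2^2 + 1^2 = 14
a . b = (-1)*3 + (-1)*2 + (-2)*1 = -7
(a.b)^2 = (-7)^2 = 49
|rej|^2 = 6 - 49/14
= (84 - 49)/14
= 35/14
In lowest terms: 5/2


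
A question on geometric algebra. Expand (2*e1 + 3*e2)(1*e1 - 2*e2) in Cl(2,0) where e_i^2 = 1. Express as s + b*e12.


Expand: (2*e1 + 3*e2)(1*e1 - 2*e2)
= 2*1*e1e1 + 2*(-2)*e1e2 + 3*1*e2e1 + 3*(-2)*e2e2
Using e1^2 = e2^2 = 1, e2e1 = -e1e2:
Scalar part s = 2*1 + 3*(-2) = 2 + (-6) = -4
Bivector part b = 2*(-2) - 3*1 = -4 - 3 = -7
uv = -4 - 7*e12


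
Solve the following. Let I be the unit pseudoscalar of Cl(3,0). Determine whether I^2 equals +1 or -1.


The pseudoscalar I = e1...e_n (product of all n generators) of Cl(p,q) satisfies I^2 = (-1)^(q + n(n-1)/2).
p = 3, q = 0, n = p + q = 3
n(n-1)/2 = 3 * 2 / 2 = 3
Exponent = q + n(n-1)/2 = 0 + 3 = 3
I^2 = (-1)^3 = -1


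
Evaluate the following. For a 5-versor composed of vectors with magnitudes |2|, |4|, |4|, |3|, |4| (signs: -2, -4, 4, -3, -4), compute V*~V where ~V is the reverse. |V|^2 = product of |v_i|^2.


Each vector v_i has |v_i|^2 = s_i^2
Squared scales: (-2)^2 = 4, (-4)^2 = 16, 4^2 = 16, (-3)^2 = 9, (-4)^2 = 16
|V|^2 = 4 * 16 * 16 * 9 * 16
= 147456


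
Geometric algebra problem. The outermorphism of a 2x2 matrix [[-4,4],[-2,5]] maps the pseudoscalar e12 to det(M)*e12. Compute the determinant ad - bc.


The outermorphism of a linear map f sends e1^e2 to f(e1)^f(e2).
f(e1) = -4*e1 - 2*e2
f(e2) = 4*e1 + 5*e2
f(e1) ^ f(e2) = (-4*e1 - 2*e2) ^ (4*e1 + 5*e2)
= (-4)*5*e12 + (-2)*4*e21
= (-20 - (-8))*e12
= -12*e12
Coefficient = -12


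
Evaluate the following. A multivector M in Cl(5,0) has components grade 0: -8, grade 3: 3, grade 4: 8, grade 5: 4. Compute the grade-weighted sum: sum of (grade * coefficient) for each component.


Grade-weighted sum = sum of grade_k * coefficient_k
0*(-8) = 0
3*3 = 9
4*8 = 32
5*4 = 20
Total = 0 + 9 + 32 + 20 = 61


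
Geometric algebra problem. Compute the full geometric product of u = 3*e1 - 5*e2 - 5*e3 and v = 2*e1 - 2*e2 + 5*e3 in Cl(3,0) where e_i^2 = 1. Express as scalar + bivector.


In Cl(3,0): e_i^2 = 1, e_ie_j = -e_je_i for i != j.
Scalar part = u . v = 3*2 + (-5)*(-2) + (-5)*5
= 6 + 10 + (-25) = -9
e12 coeff = 3*(-2) - (-5)*2 = -6 - (-10) = 4
e13 coeff = 3*5 - (-5)*2 = 15 - (-10) = 25
e23 coeff = (-5)*5 - (-5)*(-2) = -25 - 10 = -35
uv = -9 + 4*e12 + 25*e13 - 35*e23


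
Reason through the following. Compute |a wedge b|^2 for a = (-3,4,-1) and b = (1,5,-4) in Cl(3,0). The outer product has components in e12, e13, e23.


a wedge b = (a1*b2 - a2*b1)*e12 + (a1*b3 - a3*b1)*e13 + (a2*b3 - a3*b2)*e23
e12 coeff: (-3)*5 - 4*1 = -15 - 4 = -19
e13 coeff: (-3)*(-4) - (-1)*1 = 12 - (-1) = 13
e23 coeff: 4*(-4) - (-1)*5 = -16 - (-5) = -11
|a wedge b|^2 = (-19)^2 + 13^2 + (-11)^2
= 361 + 169 + 121
= 651


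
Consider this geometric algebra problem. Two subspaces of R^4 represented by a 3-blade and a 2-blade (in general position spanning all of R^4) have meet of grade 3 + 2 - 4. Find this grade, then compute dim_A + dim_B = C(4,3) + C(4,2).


Meet grade = grade(A) + grade(B) - n
= 3 + 2 - 4 = 1
C(4,3) = 4
C(4,2) = 6
dim_A + dim_B = 4 + 6 = 10


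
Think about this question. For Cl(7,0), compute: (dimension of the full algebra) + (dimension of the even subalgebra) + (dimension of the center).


n = 7 + 0 = 7
Total dim = 2^7 = 128
Even subalgebra dim = 2^6 = 64
n is odd, so center dim = 2
Sum = 128 + 64 + 2 = 194


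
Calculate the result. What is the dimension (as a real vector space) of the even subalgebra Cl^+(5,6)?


Even subalgebra dimension = 2^(n-1)
n = 5 + 6 = 11
2^(11 - 1) = 2^10 = 1024
Verification: sum of C(11,k) for even k = 1 + 55 + 330 + 462 + 165 + 11 = 1024
Result = 1024


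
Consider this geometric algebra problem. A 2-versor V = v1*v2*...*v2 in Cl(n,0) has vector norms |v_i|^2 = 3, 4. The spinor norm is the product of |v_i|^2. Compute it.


Spinor norm N(V) = |v1|^2 * |v2|^2 * ... * |v2|^2
= 3 * 4
Running product: 3, 12
N(V) = 12


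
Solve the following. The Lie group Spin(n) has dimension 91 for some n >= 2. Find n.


dim Spin(n) = dim so(n) = n(n-1)/2.
Solve n(n-1)/2 = 91, i.e. n^2 - n - 182 = 0.
Discriminant = 1 + 8*91 = 729
n = (1 + sqrt(729))/2 = (1 + 27)/2 = 14


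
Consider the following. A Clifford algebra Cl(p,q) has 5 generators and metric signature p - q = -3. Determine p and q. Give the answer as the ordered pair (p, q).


We need p + q = 5 and p - q = -3.
Adding: 2p = 5 + (-3) = 2, so p = 1.
Then q = 5 - 1 = 4.
(p, q) = (1, 4)


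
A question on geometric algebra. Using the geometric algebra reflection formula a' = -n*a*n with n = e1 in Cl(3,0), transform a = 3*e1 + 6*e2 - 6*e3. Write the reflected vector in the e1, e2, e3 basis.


Reflection formula: a' = -n*a*n, with n = e1 (unit vector, n^2 = 1).
For reflection through hyperplane perp to e1:
The component along e1 flips sign, others stay.
a = (3, 6, -6)
a' = (-3, 6, -6)
a' = -3*e1 + 6*e2 - 6*e3


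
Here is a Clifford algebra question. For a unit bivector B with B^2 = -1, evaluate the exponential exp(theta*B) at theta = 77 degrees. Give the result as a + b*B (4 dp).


For a unit bivector B with B^2 = -1, the exponential series gives
e^(theta*B) = cos(theta) + sin(theta)*B (the GA analogue of Euler's formula).
theta = 77 degrees = 1.343904 rad
cos(77 deg) = 0.2250
sin(77 deg) = 0.9744
exp(theta*B) = 0.2250 + 0.9744*B


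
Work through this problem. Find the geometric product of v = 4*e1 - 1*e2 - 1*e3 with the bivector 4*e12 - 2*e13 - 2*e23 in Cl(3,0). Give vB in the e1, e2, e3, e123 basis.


vB has grade-1 (vector) and grade-3 (trivector) parts: vB = (v _| B) + (v ^ B).
Vector part <vB>_1:
  e1: -v2*b12 - v3*b13 = -(-1)*(4) - (-1)*(-2) = 2
  e2: v1*b12 - v3*b23 = (4)*(4) - (-1)*(-2) = 14
  e3: v1*b13 + v2*b23 = (4)*(-2) + (-1)*(-2) = -6
Trivector part <vB>_3:
  e123: v1*b23 - v2*b13 + v3*b12 = (4)*(-2) - (-1)*(-2) + (-1)*(4) = -14
vB = 2*e1 + 14*e2 - 6*e3 - 14*e123


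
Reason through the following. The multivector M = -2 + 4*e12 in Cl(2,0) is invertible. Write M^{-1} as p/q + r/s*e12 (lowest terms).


M = -2 + 4*e12, where e12^2 = -1.
Since M commutes with its reverse ~M = a - b*e12, M * ~M = a^2 - b^2*e12^2 = a^2 + b^2.
So M^{-1} = ~M / (a^2 + b^2) = (a - b*e12)/(a^2 + b^2).
a^2 + b^2 = 4 + 16 = 20
Scalar part = -2/20 = -1/10
Bivector coeff = -4/20 = -1/5
M^{-1} = -1/10 - 1/5*e12


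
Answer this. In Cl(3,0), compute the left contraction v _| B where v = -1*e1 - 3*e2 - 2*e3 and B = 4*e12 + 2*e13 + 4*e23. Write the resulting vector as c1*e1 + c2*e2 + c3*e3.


Left contraction v _| B = <vB>_1 (grade-1 part of the geometric product vB).
Using e1_|e12 = e2, e2_|e12 = -e1, e1_|e13 = e3, e3_|e13 = -e1, e2_|e23 = e3, e3_|e23 = -e2:
e1 coeff: -v2*b12 - v3*b13 = -(-3)*(4) - (-2)*(2) = 16
e2 coeff: v1*b12 - v3*b23 = (-1)*(4) - (-2)*(4) = 4
e3 coeff: v1*b13 + v2*b23 = (-1)*(2) + (-3)*(4) = -14
v _| B = 16*e1 + 4*e2 - 14*e3


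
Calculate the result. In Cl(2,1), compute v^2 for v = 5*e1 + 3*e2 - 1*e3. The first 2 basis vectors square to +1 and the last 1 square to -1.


v^2 = sum of c_i^2 * e_i^2
Positive signature terms (e_i^2 = +1): 5^2 + 3^2 = 34
Negative signature terms (e_j^2 = -1): (-1)^2 = 1
v^2 = 34 - 1 = 33


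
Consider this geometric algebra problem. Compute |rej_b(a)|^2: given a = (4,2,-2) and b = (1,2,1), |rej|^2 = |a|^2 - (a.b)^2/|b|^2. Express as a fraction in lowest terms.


|a|^2 = 4^2 + 2^2 + (-2)^2 = 24
|b|^2 = 1^2 + 2^2 + 1^2 = 6
a . b = 4*1 + 2*2 + (-2)*1 = 6
(a.b)^2 = 6^2 = 36
|rej|^2 = 24 - 36/6
= (144 - 36)/6
= 108/6
In lowest terms: 18/1


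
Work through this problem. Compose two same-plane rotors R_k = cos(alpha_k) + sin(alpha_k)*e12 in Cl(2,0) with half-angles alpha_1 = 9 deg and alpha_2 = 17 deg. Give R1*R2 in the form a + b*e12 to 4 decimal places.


Same-plane rotors commute and their half-angles add:
R1*R2 = cos(a1 + a2) + sin(a1 + a2)*e12.
a1 + a2 = 9 + 17 = 26 deg
cos(26 deg) = 0.8988
sin(26 deg) = 0.4384
R1*R2 = 0.8988 + 0.4384*e12


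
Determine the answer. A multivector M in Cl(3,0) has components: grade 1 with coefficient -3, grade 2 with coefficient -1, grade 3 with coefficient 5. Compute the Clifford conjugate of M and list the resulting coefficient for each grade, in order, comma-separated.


Clifford conjugate sign for grade k: (-1)^(k(k+1)/2)
Grade 1: (-1)^(1*2/2) = (-1)^1 = -1, coeff -3 -> 3
Grade 2: (-1)^(2*3/2) = (-1)^3 = -1, coeff -1 -> 1
Grade 3: (-1)^(3*4/2) = (-1)^6 = 1, coeff 5 -> 5
Conjugated coefficients: 3, 1, 5


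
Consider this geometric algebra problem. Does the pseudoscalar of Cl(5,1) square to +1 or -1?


The pseudoscalar I = e1...e_n (product of all n generators) of Cl(p,q) satisfies I^2 = (-1)^(q + n(n-1)/2).
p = 5, q = 1, n = p + q = 6
n(n-1)/2 = 6 * 5 / 2 = 15
Exponent = q + n(n-1)/2 = 1 + 15 = 16
I^2 = (-1)^16 = +1


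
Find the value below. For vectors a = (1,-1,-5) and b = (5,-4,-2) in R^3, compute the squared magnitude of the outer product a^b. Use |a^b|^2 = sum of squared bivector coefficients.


a wedge b = (a1*b2 - a2*b1)*e12 + (a1*b3 - a3*b1)*e13 + (a2*b3 - a3*b2)*e23
e12 coeff: 1*(-4) - (-1)*5 = -4 - (-5) = 1
e13 coeff: 1*(-2) - (-5)*5 = -2 - (-25) = 23
e23 coeff: (-1)*(-2) - (-5)*(-4) = 2 - 20 = -18
|a wedge b|^2 = 1^2 + 23^2 + (-18)^2
= 1 + 529 + 324
= 854


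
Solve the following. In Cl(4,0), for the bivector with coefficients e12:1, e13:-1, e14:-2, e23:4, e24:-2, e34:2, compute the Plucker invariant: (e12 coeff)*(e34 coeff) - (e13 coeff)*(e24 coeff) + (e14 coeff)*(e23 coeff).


Plucker relation: af - be + cd
a*f = 1*2 = 2
b*e = (-1)*(-2) = 2
c*d = (-2)*4 = -8
af - be + cd = 2 - 2 + (-8)
= -8


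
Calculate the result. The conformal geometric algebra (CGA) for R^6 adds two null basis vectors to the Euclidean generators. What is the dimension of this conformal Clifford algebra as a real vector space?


The conformal model of R^6 uses Cl(7,1): the 6 Euclidean generators plus two extra orthogonal generators e+ (e+^2 = +1) and e- (e-^2 = -1), from which the null vectors e0, einf are built.
Number of generators m = 6 + 2 = 8.
dim Cl(p,q) = 2^m = 2^8 = 256


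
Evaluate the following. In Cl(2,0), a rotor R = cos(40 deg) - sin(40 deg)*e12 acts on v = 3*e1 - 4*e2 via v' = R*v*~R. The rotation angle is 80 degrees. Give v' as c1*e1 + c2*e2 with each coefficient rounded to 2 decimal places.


Rotor R = cos(40deg) - sin(40deg)*e12
Rotation angle theta = 2 * 40 = 80 degrees
v' = R*v*~R rotates v by theta.
cos(80deg) = 0.1736, sin(80deg) = 0.9848
v'_1 = 3*cos(80deg) - (-4)*sin(80deg)
= 3*0.1736 - (-4)*0.9848
= 4.46
v'_2 = 3*sin(80deg) + (-4)*cos(80deg)
= 3*0.9848 + (-4)*0.1736
= 2.26
v' = 4.46*e1 + 2.26*e2


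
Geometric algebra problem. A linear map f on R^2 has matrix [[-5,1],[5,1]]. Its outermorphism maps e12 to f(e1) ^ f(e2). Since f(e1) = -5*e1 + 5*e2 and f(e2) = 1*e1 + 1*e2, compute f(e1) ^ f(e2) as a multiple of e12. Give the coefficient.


The outermorphism of a linear map f sends e1^e2 to f(e1)^f(e2).
f(e1) = -5*e1 + 5*e2
f(e2) = 1*e1 + 1*e2
f(e1) ^ f(e2) = (-5*e1 + 5*e2) ^ (1*e1 + 1*e2)
= (-5)*1*e12 + 5*1*e21
= (-5 - 5)*e12
= -10*e12
Coefficient = -10


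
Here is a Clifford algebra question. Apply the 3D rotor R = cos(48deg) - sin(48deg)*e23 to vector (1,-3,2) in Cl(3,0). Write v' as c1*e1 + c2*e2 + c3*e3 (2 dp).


Rotor R = cos(48deg) - sin(48deg)*e23
Rotation angle theta = 2 * 48 = 96 degrees in the e23 plane (e2 -> e3).
The component perpendicular to the plane (e1) is invariant: v'_1 = v1 = 1.00
cos(96deg) = -0.1045, sin(96deg) = 0.9945
v'_2 = v2*cos(theta) - v3*sin(theta) = -3*(-0.1045) - 2*0.9945 = -1.68
v'_3 = v2*sin(theta) + v3*cos(theta) = -3*0.9945 + 2*(-0.1045) = -3.19
v' = 1.00*e1 - 1.68*e2 - 3.19*e3


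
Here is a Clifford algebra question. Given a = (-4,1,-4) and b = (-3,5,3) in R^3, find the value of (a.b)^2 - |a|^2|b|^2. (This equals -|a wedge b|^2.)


a . b = (-4)*(-3) + 1*5 + (-4)*3
= 12 + 5 + (-12) = 5
|a|^2 = (-4)^2 + 1^2 + (-4)^2 = 33
|b|^2 = (-3)^2 + 5^2 + 3^2 = 43
(a.b)^2 = 5^2 = 25
|a|^2 * |b|^2 = 33 * 43 = 1419
Result = 25 - 1419 = -1394


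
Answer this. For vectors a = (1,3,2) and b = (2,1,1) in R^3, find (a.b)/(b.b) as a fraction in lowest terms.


Projection coefficient = (a . b) / (b . b)
a . b = 1*2 + 3*1 + 2*1
= 2 + 3 + 2 = 7
b . b = 2^2 + 1^2 + 1^2
= 4 + 1 + 1 = 6
Coefficient = 7/6
In lowest terms: 7/6


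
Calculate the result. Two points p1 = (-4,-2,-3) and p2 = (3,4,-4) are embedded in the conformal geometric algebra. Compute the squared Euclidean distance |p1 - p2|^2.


p1 - p2 = (-7, -6, 1)
|p1 - p2|^2 = (-7)^2 + (-6)^2 + 1^2
= 49 + 36 + 1
= 86


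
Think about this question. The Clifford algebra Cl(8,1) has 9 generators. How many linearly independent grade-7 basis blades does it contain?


Number of grade-k basis blades in Cl(p,q) with n = p + q is C(n, k).
n = 8 + 1 = 9
C(9, 7) = 9! / (7! * 2!)
= 362880 / (5040 * 2)
= 36


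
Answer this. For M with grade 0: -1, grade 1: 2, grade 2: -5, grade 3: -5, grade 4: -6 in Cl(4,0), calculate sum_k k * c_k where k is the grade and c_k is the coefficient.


Grade-weighted sum = sum of grade_k * coefficient_k
0*(-1) = 0
1*2 = 2
2*(-5) = -10
3*(-5) = -15
4*(-6) = -24
Total = 0 + 2 + (-10) + (-15) + (-24) = -47


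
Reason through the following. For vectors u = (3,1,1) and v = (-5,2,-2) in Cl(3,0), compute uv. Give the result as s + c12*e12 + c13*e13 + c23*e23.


In Cl(3,0): e_i^2 = 1, e_ie_j = -e_je_i for i != j.
Scalar part = u . v = 3*(-5) + 1*2 + 1*(-2)
= -15 + 2 + (-2) = -15
e12 coeff = 3*2 - 1*(-5) = 6 - (-5) = 11
e13 coeff = 3*(-2) - 1*(-5) = -6 - (-5) = -1
e23 coeff = 1*(-2) - 1*2 = -2 - 2 = -4
uv = -15 + 11*e12 - 1*e13 - 4*e23


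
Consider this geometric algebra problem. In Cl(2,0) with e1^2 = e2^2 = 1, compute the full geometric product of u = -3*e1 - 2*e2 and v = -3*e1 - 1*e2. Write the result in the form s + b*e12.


Expand: (-3*e1 - 2*e2)(-3*e1 - 1*e2)
= (-3)*(-3)*e1e1 + (-3)*(-1)*e1e2 + (-2)*(-3)*e2e1 + (-2)*(-1)*e2e2
Using e1^2 = e2^2 = 1, e2e1 = -e1e2:
Scalar part s = (-3)*(-3) + (-2)*(-1) = 9 + 2 = 11
Bivector part b = (-3)*(-1) - (-2)*(-3) = 3 - 6 = -3
uv = 11 - 3*e12


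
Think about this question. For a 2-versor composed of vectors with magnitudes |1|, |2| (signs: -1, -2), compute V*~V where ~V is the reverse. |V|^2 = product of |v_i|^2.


Each vector v_i has |v_i|^2 = s_i^2
Squared scales: (-1)^2 = 1, (-2)^2 = 4
|V|^2 = 1 * 4
= 4


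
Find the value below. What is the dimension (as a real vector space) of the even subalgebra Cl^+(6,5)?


Even subalgebra dimension = 2^(n-1)
n = 6 + 5 = 11
2^(11 - 1) = 2^10 = 1024
Verification: sum of C(11,k) for even k = 1 + 55 + 330 + 462 + 165 + 11 = 1024
Result = 1024


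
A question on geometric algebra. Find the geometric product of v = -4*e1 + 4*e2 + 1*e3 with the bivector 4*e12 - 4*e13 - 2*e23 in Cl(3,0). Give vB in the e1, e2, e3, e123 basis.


vB has grade-1 (vector) and grade-3 (trivector) parts: vB = (v _| B) + (v ^ B).
Vector part <vB>_1:
  e1: -v2*b12 - v3*b13 = -(4)*(4) - (1)*(-4) = -12
  e2: v1*b12 - v3*b23 = (-4)*(4) - (1)*(-2) = -14
  e3: v1*b13 + v2*b23 = (-4)*(-4) + (4)*(-2) = 8
Trivector part <vB>_3:
  e123: v1*b23 - v2*b13 + v3*b12 = (-4)*(-2) - (4)*(-4) + (1)*(4) = 28
vB = -12*e1 - 14*e2 + 8*e3 + 28*e123


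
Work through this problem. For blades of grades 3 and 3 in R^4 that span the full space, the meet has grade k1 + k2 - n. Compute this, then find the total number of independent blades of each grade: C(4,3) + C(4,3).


Meet grade = grade(A) + grade(B) - n
= 3 + 3 - 4 = 2
C(4,3) = 4
C(4,3) = 4
dim_A + dim_B = 4 + 4 = 8


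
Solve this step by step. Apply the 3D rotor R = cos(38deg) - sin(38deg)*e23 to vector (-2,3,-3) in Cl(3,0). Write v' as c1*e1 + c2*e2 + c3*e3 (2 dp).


Rotor R = cos(38deg) - sin(38deg)*e23
Rotation angle theta = 2 * 38 = 76 degrees in the e23 plane (e2 -> e3).
The component perpendicular to the plane (e1) is invariant: v'_1 = v1 = -2.00
cos(76deg) = 0.2419, sin(76deg) = 0.9703
v'_2 = v2*cos(theta) - v3*sin(theta) = 3*0.2419 - (-3)*0.9703 = 3.64
v'_3 = v2*sin(theta) + v3*cos(theta) = 3*0.9703 + (-3)*0.2419 = 2.19
v' = -2.00*e1 + 3.64*e2 + 2.19*e3


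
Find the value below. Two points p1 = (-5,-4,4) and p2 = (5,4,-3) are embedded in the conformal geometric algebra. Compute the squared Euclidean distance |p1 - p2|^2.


p1 - p2 = (-10, -8, 7)
|p1 - p2|^2 = (-10)^2 + (-8)^2 + 7^2
= 100 + 64 + 49
= 213


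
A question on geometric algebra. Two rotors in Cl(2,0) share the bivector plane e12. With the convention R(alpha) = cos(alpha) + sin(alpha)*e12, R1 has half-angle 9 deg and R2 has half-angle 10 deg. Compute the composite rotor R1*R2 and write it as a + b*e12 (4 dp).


Same-plane rotors commute and their half-angles add:
R1*R2 = cos(a1 + a2) + sin(a1 + a2)*e12.
a1 + a2 = 9 + 10 = 19 deg
cos(19 deg) = 0.9455
sin(19 deg) = 0.3256
R1*R2 = 0.9455 + 0.3256*e12


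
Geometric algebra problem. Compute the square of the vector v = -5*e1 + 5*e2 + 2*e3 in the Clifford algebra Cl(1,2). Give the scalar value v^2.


v^2 = sum of c_i^2 * e_i^2
Positive signature terms (e_i^2 = +1): (-5)^2 = 25
Negative signature terms (e_j^2 = -1): 5^2 + 2^2 = 29
v^2 = 25 - 29 = -4


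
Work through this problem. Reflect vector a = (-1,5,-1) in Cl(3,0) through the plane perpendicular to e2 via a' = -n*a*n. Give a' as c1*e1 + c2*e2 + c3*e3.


Reflection formula: a' = -n*a*n, with n = e2 (unit vector, n^2 = 1).
For reflection through hyperplane perp to e2:
The component along e2 flips sign, others stay.
a = (-1, 5, -1)
a' = (-1, -5, -1)
a' = -1*e1 - 5*e2 - 1*e3


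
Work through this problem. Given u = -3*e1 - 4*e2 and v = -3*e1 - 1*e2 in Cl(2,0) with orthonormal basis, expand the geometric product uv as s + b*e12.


Expand: (-3*e1 - 4*e2)(-3*e1 - 1*e2)
= (-3)*(-3)*e1e1 + (-3)*(-1)*e1e2 + (-4)*(-3)*e2e1 + (-4)*(-1)*e2e2
Using e1^2 = e2^2 = 1, e2e1 = -e1e2:
Scalar part s = (-3)*(-3) + (-4)*(-1) = 9 + 4 = 13
Bivector part b = (-3)*(-1) - (-4)*(-3) = 3 - 12 = -9
uv = 13 - 9*e12


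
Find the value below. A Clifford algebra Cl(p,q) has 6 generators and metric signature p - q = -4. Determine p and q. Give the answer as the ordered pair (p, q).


We need p + q = 6 and p - q = -4.
Adding: 2p = 6 + (-4) = 2, so p = 1.
Then q = 6 - 1 = 5.
(p, q) = (1, 5)


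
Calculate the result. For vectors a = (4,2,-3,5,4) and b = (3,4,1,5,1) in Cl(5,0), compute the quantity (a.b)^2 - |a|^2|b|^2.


a . b = 4*3 + 2*4 + (-3)*1 + 5*5 + 4*1
= 12 + 8 + (-3) + 25 + 4 = 46
|a|^2 = 4^2 + 2^2 + (-3)^2 + 5^2 + 4^2 = 70
|b|^2 = 3^2 + 4^2 + 1^2 + 5^2 + 1^2 = 52
(a.b)^2 = 46^2 = 2116
|a|^2 * |b|^2 = 70 * 52 = 3640
Result = 2116 - 3640 = -1524


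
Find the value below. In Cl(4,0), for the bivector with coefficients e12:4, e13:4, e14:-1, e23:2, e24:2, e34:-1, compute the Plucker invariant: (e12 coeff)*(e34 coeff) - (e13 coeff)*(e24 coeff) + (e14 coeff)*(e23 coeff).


Plucker relation: af - be + cd
a*f = 4*(-1) = -4
b*e = 4*2 = 8
c*d = (-1)*2 = -2
af - be + cd = -4 - 8 + (-2)
= -14


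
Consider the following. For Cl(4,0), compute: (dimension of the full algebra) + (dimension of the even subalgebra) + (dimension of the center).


n = 4 + 0 = 4
Total dim = 2^4 = 16
Even subalgebra dim = 2^3 = 8
n is even, so center dim = 1
Sum = 16 + 8 + 1 = 25


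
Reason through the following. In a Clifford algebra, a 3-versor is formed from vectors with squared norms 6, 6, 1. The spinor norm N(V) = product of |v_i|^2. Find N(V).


Spinor norm N(V) = |v1|^2 * |v2|^2 * ... * |v3|^2
= 6 * 6 * 1
Running product: 6, 36, 36
N(V) = 36


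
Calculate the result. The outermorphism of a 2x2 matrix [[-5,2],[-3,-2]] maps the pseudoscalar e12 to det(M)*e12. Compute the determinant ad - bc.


The outermorphism of a linear map f sends e1^e2 to f(e1)^f(e2).
f(e1) = -5*e1 - 3*e2
f(e2) = 2*e1 - 2*e2
f(e1) ^ f(e2) = (-5*e1 - 3*e2) ^ (2*e1 - 2*e2)
= (-5)*(-2)*e12 + (-3)*2*e21
= (10 - (-6))*e12
= 16*e12
Coefficient = 16


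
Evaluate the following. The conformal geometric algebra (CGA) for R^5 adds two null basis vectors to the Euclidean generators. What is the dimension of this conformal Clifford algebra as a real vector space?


The conformal model of R^5 uses Cl(6,1): the 5 Euclidean generators plus two extra orthogonal generators e+ (e+^2 = +1) and e- (e-^2 = -1), from which the null vectors e0, einf are built.
Number of generators m = 5 + 2 = 7.
dim Cl(p,q) = 2^m = 2^7 = 128


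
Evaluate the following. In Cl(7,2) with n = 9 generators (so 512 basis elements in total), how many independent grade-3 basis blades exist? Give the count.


Number of grade-k basis blades in Cl(p,q) with n = p + q is C(n, k).
n = 7 + 2 = 9
C(9, 3) = 9! / (3! * 6!)
= 362880 / (6 * 720)
= 84


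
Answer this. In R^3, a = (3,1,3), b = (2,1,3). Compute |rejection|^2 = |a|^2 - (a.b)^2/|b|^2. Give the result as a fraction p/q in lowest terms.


|a|^2 = 3^2 + 1^2 + 3^2 = 19
|b|^2 = 2^2 + 1^2 + 3^2 = 14
a . b = 3*2 + 1*1 + 3*3 = 16
(a.b)^2 = 16^2 = 256
|rej|^2 = 19 - 256/14
= (266 - 256)/14
= 10/14
In lowest terms: 5/7


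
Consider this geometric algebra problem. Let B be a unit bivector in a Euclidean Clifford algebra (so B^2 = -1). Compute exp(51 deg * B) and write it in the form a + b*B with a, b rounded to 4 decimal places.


For a unit bivector B with B^2 = -1, the exponential series gives
e^(theta*B) = cos(theta) + sin(theta)*B (the GA analogue of Euler's formula).
theta = 51 degrees = 0.890118 rad
cos(51 deg) = 0.6293
sin(51 deg) = 0.7771
exp(theta*B) = 0.6293 + 0.7771*B


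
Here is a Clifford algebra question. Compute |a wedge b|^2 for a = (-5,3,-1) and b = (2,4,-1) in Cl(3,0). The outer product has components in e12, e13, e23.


a wedge b = (a1*b2 - a2*b1)*e12 + (a1*b3 - a3*b1)*e13 + (a2*b3 - a3*b2)*e23
e12 coeff: (-5)*4 - 3*2 = -20 - 6 = -26
e13 coeff: (-5)*(-1) - (-1)*2 = 5 - (-2) = 7
e23 coeff: 3*(-1) - (-1)*4 = -3 - (-4) = 1
|a wedge b|^2 = (-26)^2 + 7^2 + 1^2
= 676 + 49 + 1
= 726


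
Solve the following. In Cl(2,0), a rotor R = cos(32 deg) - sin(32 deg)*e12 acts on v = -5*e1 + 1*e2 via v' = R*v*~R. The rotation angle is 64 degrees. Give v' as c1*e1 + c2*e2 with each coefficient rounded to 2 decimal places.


Rotor R = cos(32deg) - sin(32deg)*e12
Rotation angle theta = 2 * 32 = 64 degrees
v' = R*v*~R rotates v by theta.
cos(64deg) = 0.4384, sin(64deg) = 0.8988
v'_1 = -5*cos(64deg) - 1*sin(64deg)
= -5*0.4384 - 1*0.8988
= -3.09
v'_2 = -5*sin(64deg) + 1*cos(64deg)
= -5*0.8988 + 1*0.4384
= -4.06
v' = -3.09*e1 - 4.06*e2


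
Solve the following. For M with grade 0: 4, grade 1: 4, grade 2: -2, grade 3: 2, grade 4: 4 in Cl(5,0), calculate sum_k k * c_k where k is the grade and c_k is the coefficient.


Grade-weighted sum = sum of grade_k * coefficient_k
0*4 = 0
1*4 = 4
2*(-2) = -4
3*2 = 6
4*4 = 16
Total = 0 + 4 + (-4) + 6 + 16 = 22


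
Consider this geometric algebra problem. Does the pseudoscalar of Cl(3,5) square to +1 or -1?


The pseudoscalar I = e1...e_n (product of all n generators) of Cl(p,q) satisfies I^2 = (-1)^(q + n(n-1)/2).
p = 3, q = 5, n = p + q = 8
n(n-1)/2 = 8 * 7 / 2 = 28
Exponent = q + n(n-1)/2 = 5 + 28 = 33
I^2 = (-1)^33 = -1


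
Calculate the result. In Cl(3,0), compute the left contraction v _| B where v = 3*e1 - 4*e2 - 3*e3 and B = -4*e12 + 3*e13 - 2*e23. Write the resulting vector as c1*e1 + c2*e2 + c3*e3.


Left contraction v _| B = <vB>_1 (grade-1 part of the geometric product vB).
Using e1_|e12 = e2, e2_|e12 = -e1, e1_|e13 = e3, e3_|e13 = -e1, e2_|e23 = e3, e3_|e23 = -e2:
e1 coeff: -v2*b12 - v3*b13 = -(-4)*(-4) - (-3)*(3) = -7
e2 coeff: v1*b12 - v3*b23 = (3)*(-4) - (-3)*(-2) = -18
e3 coeff: v1*b13 + v2*b23 = (3)*(3) + (-4)*(-2) = 17
v _| B = -7*e1 - 18*e2 + 17*e3


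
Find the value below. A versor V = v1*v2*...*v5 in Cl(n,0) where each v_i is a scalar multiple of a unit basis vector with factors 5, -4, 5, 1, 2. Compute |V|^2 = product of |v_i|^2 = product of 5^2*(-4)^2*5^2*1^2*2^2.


Each vector v_i has |v_i|^2 = s_i^2
Squared scales: 5^2 = 25, (-4)^2 = 16, 5^2 = 25, 1^2 = 1, 2^2 = 4
|V|^2 = 25 * 16 * 25 * 1 * 4
= 40000


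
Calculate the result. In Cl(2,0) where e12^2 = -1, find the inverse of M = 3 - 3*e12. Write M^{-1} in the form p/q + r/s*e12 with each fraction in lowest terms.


M = 3 - 3*e12, where e12^2 = -1.
Since M commutes with its reverse ~M = a - b*e12, M * ~M = a^2 - b^2*e12^2 = a^2 + b^2.
So M^{-1} = ~M / (a^2 + b^2) = (a - b*e12)/(a^2 + b^2).
a^2 + b^2 = 9 + 9 = 18
Scalar part = 3/18 = 1/6
Bivector coeff = 3/18 = 1/6
M^{-1} = 1/6 + 1/6*e12


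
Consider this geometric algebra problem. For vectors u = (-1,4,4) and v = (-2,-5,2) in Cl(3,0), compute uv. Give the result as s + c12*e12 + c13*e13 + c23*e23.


In Cl(3,0): e_i^2 = 1, e_ie_j = -e_je_i for i != j.
Scalar part = u . v = (-1)*(-2) + 4*(-5) + 4*2
= 2 + (-20) + 8 = -10
e12 coeff = (-1)*(-5) - 4*(-2) = 5 - (-8) = 13
e13 coeff = (-1)*2 - 4*(-2) = -2 - (-8) = 6
e23 coeff = 4*2 - 4*(-5) = 8 - (-20) = 28
uv = -10 + 13*e12 + 6*e13 + 28*e23


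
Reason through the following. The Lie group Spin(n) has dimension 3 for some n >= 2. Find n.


dim Spin(n) = dim so(n) = n(n-1)/2.
Solve n(n-1)/2 = 3, i.e. n^2 - n - 6 = 0.
Discriminant = 1 + 8*3 = 25
n = (1 + sqrt(25))/2 = (1 + 5)/2 = 3


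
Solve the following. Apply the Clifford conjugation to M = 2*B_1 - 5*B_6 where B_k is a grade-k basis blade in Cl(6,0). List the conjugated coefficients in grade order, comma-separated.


Clifford conjugate sign for grade k: (-1)^(k(k+1)/2)
Grade 1: (-1)^(1*2/2) = (-1)^1 = -1, coeff 2 -> -2
Grade 6: (-1)^(6*7/2) = (-1)^21 = -1, coeff -5 -> 5
Conjugated coefficients: -2, 5


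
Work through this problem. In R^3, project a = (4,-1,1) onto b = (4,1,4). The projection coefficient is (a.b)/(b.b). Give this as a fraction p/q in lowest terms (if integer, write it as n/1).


Projection coefficient = (a . b) / (b . b)
a . b = 4*4 + (-1)*1 + 1*4
= 16 + (-1) + 4 = 19
b . b = 4^2 + 1^2 + 4^2
= 16 + 1 + 16 = 33
Coefficient = 19/33
In lowest terms: 19/33


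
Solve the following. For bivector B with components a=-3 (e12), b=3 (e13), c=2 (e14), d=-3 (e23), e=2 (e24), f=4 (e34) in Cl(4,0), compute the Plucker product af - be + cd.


Plucker relation: af - be + cd
a*f = (-3)*4 = -12
b*e = 3*2 = 6
c*d = 2*(-3) = -6
af - be + cd = -12 - 6 + (-6)
= -24


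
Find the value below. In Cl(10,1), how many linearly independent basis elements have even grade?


Even subalgebra dimension = 2^(n-1)
n = 10 + 1 = 11
2^(11 - 1) = 2^10 = 1024
Verification: sum of C(11,k) for even k = 1 + 55 + 330 + 462 + 165 + 11 = 1024
Result = 1024


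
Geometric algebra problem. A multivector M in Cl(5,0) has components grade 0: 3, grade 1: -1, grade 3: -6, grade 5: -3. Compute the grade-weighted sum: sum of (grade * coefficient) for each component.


Grade-weighted sum = sum of grade_k * coefficient_k
0*3 = 0
1*(-1) = -1
3*(-6) = -18
5*(-3) = -15
Total = 0 + (-1) + (-18) + (-15) = -34


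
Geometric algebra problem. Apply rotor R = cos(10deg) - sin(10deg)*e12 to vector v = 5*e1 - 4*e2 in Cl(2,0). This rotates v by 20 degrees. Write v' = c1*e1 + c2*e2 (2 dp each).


Rotor R = cos(10deg) - sin(10deg)*e12
Rotation angle theta = 2 * 10 = 20 degrees
v' = R*v*~R rotates v by theta.
cos(20deg) = 0.9397, sin(20deg) = 0.3420
v'_1 = 5*cos(20deg) - (-4)*sin(20deg)
= 5*0.9397 - (-4)*0.3420
= 6.07
v'_2 = 5*sin(20deg) + (-4)*cos(20deg)
= 5*0.3420 + (-4)*0.9397
= -2.05
v' = 6.07*e1 - 2.05*e2


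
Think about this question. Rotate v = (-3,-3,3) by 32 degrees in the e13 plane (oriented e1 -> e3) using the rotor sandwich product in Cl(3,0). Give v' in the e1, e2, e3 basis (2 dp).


Rotor R = cos(16deg) - sin(16deg)*e13
Rotation angle theta = 2 * 16 = 32 degrees in the e13 plane (e1 -> e3).
The component perpendicular to the plane (e2) is invariant: v'_2 = v2 = -3.00
cos(32deg) = 0.8480, sin(32deg) = 0.5299
v'_1 = v1*cos(theta) - v3*sin(theta) = -3*0.8480 - 3*0.5299 = -4.13
v'_3 = v1*sin(theta) + v3*cos(theta) = -3*0.5299 + 3*0.8480 = 0.95
v' = -4.13*e1 - 3.00*e2 + 0.95*e3


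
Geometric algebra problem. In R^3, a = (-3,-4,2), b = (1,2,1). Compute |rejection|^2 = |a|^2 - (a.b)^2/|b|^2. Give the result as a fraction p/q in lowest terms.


|a|^2 = (-3)^2 + (-4)^2 + 2^2 = 29
|b|^2 = 1^2 + 2^2 + 1^2 = 6
a . b = (-3)*1 + (-4)*2 + 2*1 = -9
(a.b)^2 = (-9)^2 = 81
|rej|^2 = 29 - 81/6
= (174 - 81)/6
= 93/6
In lowest terms: 31/2


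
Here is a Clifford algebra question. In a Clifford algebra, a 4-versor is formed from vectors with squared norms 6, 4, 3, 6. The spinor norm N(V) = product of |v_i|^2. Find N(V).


Spinor norm N(V) = |v1|^2 * |v2|^2 * ... * |v4|^2
= 6 * 4 * 3 * 6
Running product: 6, 24, 72, 432
N(V) = 432


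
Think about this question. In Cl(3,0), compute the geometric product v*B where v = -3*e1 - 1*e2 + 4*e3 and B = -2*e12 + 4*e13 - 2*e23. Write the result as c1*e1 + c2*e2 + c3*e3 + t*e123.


vB has grade-1 (vector) and grade-3 (trivector) parts: vB = (v _| B) + (v ^ B).
Vector part <vB>_1:
  e1: -v2*b12 - v3*b13 = -(-1)*(-2) - (4)*(4) = -18
  e2: v1*b12 - v3*b23 = (-3)*(-2) - (4)*(-2) = 14
  e3: v1*b13 + v2*b23 = (-3)*(4) + (-1)*(-2) = -10
Trivector part <vB>_3:
  e123: v1*b23 - v2*b13 + v3*b12 = (-3)*(-2) - (-1)*(4) + (4)*(-2) = 2
vB = -18*e1 + 14*e2 - 10*e3 + 2*e123
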